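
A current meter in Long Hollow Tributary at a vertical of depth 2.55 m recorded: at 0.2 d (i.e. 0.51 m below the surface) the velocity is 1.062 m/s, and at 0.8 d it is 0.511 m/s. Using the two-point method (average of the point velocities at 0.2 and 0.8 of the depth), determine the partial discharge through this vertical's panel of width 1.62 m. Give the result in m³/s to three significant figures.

3.25 m³/s

v̄ = (1.062 + 0.511) / 2 = 0.7865 m/s
q = v̄ × d × w = 0.7865 × 2.55 × 1.62 = 3.249 m³/s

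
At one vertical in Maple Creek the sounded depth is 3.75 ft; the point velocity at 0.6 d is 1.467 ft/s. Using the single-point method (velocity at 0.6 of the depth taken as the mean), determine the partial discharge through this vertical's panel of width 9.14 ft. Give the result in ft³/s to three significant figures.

50.3 ft³/s

v̄ = v₀.₆ = 1.467 ft/s
q = v̄ × d × w = 1.467 × 3.75 × 9.14 = 50.28 ft³/s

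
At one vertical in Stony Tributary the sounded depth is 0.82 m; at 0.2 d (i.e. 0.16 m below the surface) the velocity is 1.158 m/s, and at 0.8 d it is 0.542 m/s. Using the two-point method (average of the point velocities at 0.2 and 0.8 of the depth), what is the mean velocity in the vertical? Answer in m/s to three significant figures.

v̄ = (1.158 + 0.542) / 2 = 0.8500 m/s

0.850 m/s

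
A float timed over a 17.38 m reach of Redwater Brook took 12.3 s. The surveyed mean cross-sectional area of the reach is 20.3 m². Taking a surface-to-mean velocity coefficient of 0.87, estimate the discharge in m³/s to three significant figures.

25.0 m³/s

v_surface = L / t̄ = 17.38 / 12.3 = 1.413 m/s
v_mean = 0.87 × 1.413 = 1.229 m/s
Q = A × v_mean = 20.3 × 1.229 = 24.96 m³/s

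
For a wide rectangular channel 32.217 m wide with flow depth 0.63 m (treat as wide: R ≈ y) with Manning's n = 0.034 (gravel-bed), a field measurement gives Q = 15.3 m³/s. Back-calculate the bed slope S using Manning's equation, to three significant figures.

A = b·y = 32.217 × 0.63 = 20.30 m²
Wide channel: R ≈ y = 0.63 m
S = (Q·n / (1·A·R^(2/3)))² = (15.3×0.034 / (1×20.30×0.7349))² = 0.001216

0.00122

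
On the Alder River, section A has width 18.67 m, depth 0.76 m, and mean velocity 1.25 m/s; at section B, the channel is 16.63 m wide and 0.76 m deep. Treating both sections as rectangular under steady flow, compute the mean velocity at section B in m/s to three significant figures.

1.40 m/s

Q = A₁V₁ = (18.67×0.76) × 1.25 = 17.74 m³/s
A₂ = 16.63 × 0.76 = 12.64 m²
V₂ = Q/A₂ = 17.74/12.64 = 1.403 m/s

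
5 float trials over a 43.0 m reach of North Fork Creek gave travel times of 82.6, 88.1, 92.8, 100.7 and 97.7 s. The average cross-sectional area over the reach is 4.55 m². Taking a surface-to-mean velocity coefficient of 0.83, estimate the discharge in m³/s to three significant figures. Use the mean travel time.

t̄ = (82.6 + 88.1 + 92.8 + 100.7 + 97.7) / 5 = 92.38 s
v_surface = L / t̄ = 43.0 / 92.38 = 0.4655 m/s
v_mean = 0.83 × 0.4655 = 0.3863 m/s
Q = A × v_mean = 4.55 × 0.3863 = 1.758 m³/s

1.76 m³/s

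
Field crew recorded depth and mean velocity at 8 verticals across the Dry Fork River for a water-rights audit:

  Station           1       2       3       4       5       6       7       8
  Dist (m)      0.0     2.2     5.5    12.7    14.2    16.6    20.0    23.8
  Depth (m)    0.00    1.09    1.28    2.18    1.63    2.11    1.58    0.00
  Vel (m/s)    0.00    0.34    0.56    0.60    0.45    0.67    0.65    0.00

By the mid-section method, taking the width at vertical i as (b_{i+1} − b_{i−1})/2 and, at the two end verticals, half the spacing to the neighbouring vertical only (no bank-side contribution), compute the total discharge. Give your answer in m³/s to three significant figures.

w_2 = (5.5 − 0.0)/2 = 2.75 m; q_2 = 0.34 × 1.09 × 2.75 = 1.019 m³/s
w_3 = (12.7 − 2.2)/2 = 5.25 m; q_3 = 0.56 × 1.28 × 5.25 = 3.763 m³/s
w_4 = (14.2 − 5.5)/2 = 4.35 m; q_4 = 0.60 × 2.18 × 4.35 = 5.690 m³/s
w_5 = (16.6 − 12.7)/2 = 1.95 m; q_5 = 0.45 × 1.63 × 1.95 = 1.430 m³/s
w_6 = (20.0 − 14.2)/2 = 2.9 m; q_6 = 0.67 × 2.11 × 2.9 = 4.100 m³/s
w_7 = (23.8 − 16.6)/2 = 3.6 m; q_7 = 0.65 × 1.58 × 3.6 = 3.697 m³/s
Stations 1, 8 contribute zero (depth or velocity is 0).
Q = Σ qᵢ = 19.70 m³/s

19.7 m³/s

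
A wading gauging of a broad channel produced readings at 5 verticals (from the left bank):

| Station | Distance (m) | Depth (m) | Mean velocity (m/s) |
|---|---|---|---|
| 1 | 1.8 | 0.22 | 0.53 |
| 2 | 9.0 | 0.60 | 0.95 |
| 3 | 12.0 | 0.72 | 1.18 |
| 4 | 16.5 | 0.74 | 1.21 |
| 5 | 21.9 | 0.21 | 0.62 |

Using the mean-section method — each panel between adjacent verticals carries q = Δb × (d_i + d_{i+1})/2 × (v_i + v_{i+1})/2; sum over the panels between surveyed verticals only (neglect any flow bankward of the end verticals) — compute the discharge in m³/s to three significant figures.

10.6 m³/s

Panel 1-2: Δb = 7.2 m, d̄ = (0.22+0.60)/2 = 0.41, v̄ = (0.53+0.95)/2 = 0.74 → q = 7.2×0.41×0.74 = 2.184 m³/s
Panel 2-3: Δb = 3 m, d̄ = (0.60+0.72)/2 = 0.66, v̄ = (0.95+1.18)/2 = 1.065 → q = 3×0.66×1.065 = 2.109 m³/s
Panel 3-4: Δb = 4.5 m, d̄ = (0.72+0.74)/2 = 0.73, v̄ = (1.18+1.21)/2 = 1.195 → q = 4.5×0.73×1.195 = 3.926 m³/s
Panel 4-5: Δb = 5.4 m, d̄ = (0.74+0.21)/2 = 0.475, v̄ = (1.21+0.62)/2 = 0.915 → q = 5.4×0.475×0.915 = 2.347 m³/s
Q = Σ q = 10.57 m³/s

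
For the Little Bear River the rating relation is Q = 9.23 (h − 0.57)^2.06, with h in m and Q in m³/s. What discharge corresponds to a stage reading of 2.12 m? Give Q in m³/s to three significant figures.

Q = 9.23 × (2.12 − 0.57)^2.06 = 9.23 × 1.55^2.06 = 22.77 m³/s

22.8 m³/s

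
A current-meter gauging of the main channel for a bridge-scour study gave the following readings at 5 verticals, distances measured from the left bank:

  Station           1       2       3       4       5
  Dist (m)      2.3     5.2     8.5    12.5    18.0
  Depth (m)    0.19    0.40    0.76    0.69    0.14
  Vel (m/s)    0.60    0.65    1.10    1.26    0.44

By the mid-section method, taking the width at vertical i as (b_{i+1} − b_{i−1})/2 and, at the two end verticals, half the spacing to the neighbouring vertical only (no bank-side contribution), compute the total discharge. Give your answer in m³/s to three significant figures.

8.32 m³/s

w_1 = (5.2 − 2.3)/2 = 1.45 m; q_1 = 0.60 × 0.19 × 1.45 = 0.1653 m³/s
w_2 = (8.5 − 2.3)/2 = 3.1 m; q_2 = 0.65 × 0.40 × 3.1 = 0.8060 m³/s
w_3 = (12.5 − 5.2)/2 = 3.65 m; q_3 = 1.10 × 0.76 × 3.65 = 3.051 m³/s
w_4 = (18.0 − 8.5)/2 = 4.75 m; q_4 = 1.26 × 0.69 × 4.75 = 4.130 m³/s
w_5 = (18.0 − 12.5)/2 = 2.75 m; q_5 = 0.44 × 0.14 × 2.75 = 0.1694 m³/s
Q = Σ qᵢ = 8.322 m³/s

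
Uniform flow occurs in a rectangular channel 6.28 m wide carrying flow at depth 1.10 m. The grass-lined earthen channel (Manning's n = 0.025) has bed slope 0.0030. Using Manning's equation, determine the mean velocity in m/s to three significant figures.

A = b·y = 6.28 × 1.10 = 6.908 m²
P = b + 2y = 6.28 + 2×1.10 = 8.480 m
R = A/P = 6.908/8.480 = 0.8146 m
Q = (1/n)·A·R^(2/3)·S^(1/2) = (1/0.025) × 6.908 × 0.8146^(2/3) × 0.0030^(1/2) = 13.20 m³/s
V = Q/A = 13.20/6.908 = 1.911 m/s

1.91 m/s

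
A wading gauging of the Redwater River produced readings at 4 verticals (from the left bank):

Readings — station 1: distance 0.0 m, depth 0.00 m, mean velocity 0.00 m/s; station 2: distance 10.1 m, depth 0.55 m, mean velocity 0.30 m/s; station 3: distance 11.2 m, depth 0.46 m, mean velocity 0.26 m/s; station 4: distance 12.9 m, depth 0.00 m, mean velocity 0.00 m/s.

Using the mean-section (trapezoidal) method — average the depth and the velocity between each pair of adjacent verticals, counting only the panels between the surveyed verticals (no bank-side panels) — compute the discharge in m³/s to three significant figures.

Panel 1-2: Δb = 10.1 m, d̄ = (0.00+0.55)/2 = 0.275, v̄ = (0.00+0.30)/2 = 0.15 → q = 10.1×0.275×0.15 = 0.4166 m³/s
Panel 2-3: Δb = 1.1 m, d̄ = (0.55+0.46)/2 = 0.505, v̄ = (0.30+0.26)/2 = 0.28 → q = 1.1×0.505×0.28 = 0.1555 m³/s
Panel 3-4: Δb = 1.7 m, d̄ = (0.46+0.00)/2 = 0.23, v̄ = (0.26+0.00)/2 = 0.13 → q = 1.7×0.23×0.13 = 0.05083 m³/s
Q = Σ q = 0.6230 m³/s

0.623 m³/s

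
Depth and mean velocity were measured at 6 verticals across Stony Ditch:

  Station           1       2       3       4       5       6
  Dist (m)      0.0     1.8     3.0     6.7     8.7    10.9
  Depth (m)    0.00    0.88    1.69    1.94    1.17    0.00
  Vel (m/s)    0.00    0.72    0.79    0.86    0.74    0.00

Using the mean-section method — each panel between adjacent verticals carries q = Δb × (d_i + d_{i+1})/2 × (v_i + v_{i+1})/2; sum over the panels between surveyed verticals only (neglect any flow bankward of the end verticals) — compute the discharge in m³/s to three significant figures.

Panel 1-2: Δb = 1.8 m, d̄ = (0.00+0.88)/2 = 0.44, v̄ = (0.00+0.72)/2 = 0.36 → q = 1.8×0.44×0.36 = 0.2851 m³/s
Panel 2-3: Δb = 1.2 m, d̄ = (0.88+1.69)/2 = 1.285, v̄ = (0.72+0.79)/2 = 0.755 → q = 1.2×1.285×0.755 = 1.164 m³/s
Panel 3-4: Δb = 3.7 m, d̄ = (1.69+1.94)/2 = 1.815, v̄ = (0.79+0.86)/2 = 0.825 → q = 3.7×1.815×0.825 = 5.540 m³/s
Panel 4-5: Δb = 2 m, d̄ = (1.94+1.17)/2 = 1.555, v̄ = (0.86+0.74)/2 = 0.8 → q = 2×1.555×0.8 = 2.488 m³/s
Panel 5-6: Δb = 2.2 m, d̄ = (1.17+0.00)/2 = 0.585, v̄ = (0.74+0.00)/2 = 0.37 → q = 2.2×0.585×0.37 = 0.4762 m³/s
Q = Σ q = 9.954 m³/s

9.95 m³/s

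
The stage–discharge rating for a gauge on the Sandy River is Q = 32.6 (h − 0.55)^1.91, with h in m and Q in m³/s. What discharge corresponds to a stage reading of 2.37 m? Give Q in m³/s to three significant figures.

102 m³/s

Q = 32.6 × (2.37 − 0.55)^1.91 = 32.6 × 1.82^1.91 = 102.3 m³/s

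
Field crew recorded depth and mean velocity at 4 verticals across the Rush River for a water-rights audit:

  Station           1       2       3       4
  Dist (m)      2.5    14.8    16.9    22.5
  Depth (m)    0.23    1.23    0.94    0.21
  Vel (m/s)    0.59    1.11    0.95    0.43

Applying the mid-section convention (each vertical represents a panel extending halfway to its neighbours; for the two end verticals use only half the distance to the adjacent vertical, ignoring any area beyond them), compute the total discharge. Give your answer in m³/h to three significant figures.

w_1 = (14.8 − 2.5)/2 = 6.15 m; q_1 = 0.59 × 0.23 × 6.15 = 0.8346 m³/s
w_2 = (16.9 − 2.5)/2 = 7.2 m; q_2 = 1.11 × 1.23 × 7.2 = 9.830 m³/s
w_3 = (22.5 − 14.8)/2 = 3.85 m; q_3 = 0.95 × 0.94 × 3.85 = 3.438 m³/s
w_4 = (22.5 − 16.9)/2 = 2.8 m; q_4 = 0.43 × 0.21 × 2.8 = 0.2528 m³/s
Q = Σ qᵢ = 14.36 m³/s
= 14.36 × 3600 = 51680 m³/h

51700 m³/h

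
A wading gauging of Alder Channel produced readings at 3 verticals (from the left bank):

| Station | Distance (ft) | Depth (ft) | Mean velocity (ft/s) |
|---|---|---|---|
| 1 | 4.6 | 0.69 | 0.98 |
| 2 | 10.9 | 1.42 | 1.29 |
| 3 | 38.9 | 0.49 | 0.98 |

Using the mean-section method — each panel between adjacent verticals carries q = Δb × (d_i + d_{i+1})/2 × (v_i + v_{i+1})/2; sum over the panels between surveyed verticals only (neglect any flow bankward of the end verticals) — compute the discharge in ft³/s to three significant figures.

Panel 1-2: Δb = 6.3 ft, d̄ = (0.69+1.42)/2 = 1.055, v̄ = (0.98+1.29)/2 = 1.135 → q = 6.3×1.055×1.135 = 7.544 ft³/s
Panel 2-3: Δb = 28 ft, d̄ = (1.42+0.49)/2 = 0.955, v̄ = (1.29+0.98)/2 = 1.135 → q = 28×0.955×1.135 = 30.35 ft³/s
Q = Σ q = 37.89 ft³/s

37.9 ft³/s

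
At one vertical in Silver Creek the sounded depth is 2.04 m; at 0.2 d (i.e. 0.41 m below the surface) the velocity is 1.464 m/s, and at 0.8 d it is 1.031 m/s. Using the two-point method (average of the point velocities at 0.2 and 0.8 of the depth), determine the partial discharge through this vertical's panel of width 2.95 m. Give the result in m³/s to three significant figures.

v̄ = (1.464 + 1.031) / 2 = 1.248 m/s
q = v̄ × d × w = 1.248 × 2.04 × 2.95 = 7.507 m³/s

7.51 m³/s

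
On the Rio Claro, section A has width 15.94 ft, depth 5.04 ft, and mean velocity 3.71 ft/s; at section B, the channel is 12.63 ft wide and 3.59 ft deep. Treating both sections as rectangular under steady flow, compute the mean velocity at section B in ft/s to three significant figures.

Q = A₁V₁ = (15.94×5.04) × 3.71 = 298.1 ft³/s
A₂ = 12.63 × 3.59 = 45.34 ft²
V₂ = Q/A₂ = 298.1/45.34 = 6.573 ft/s

6.57 ft/s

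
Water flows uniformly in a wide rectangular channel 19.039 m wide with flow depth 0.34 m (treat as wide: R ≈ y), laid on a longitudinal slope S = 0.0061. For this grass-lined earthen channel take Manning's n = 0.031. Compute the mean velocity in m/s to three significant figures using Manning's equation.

A = b·y = 19.039 × 0.34 = 6.473 m²
Wide channel: R ≈ y = 0.34 m
Q = (1/n)·A·R^(2/3)·S^(1/2) = (1/0.031) × 6.473 × 0.3400^(2/3) × 0.0061^(1/2) = 7.945 m³/s
V = Q/A = 7.945/6.473 = 1.227 m/s

1.23 m/s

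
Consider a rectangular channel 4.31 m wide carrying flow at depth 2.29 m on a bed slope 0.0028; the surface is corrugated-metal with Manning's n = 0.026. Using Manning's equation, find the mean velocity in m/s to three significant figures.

A = b·y = 4.31 × 2.29 = 9.870 m²
P = b + 2y = 4.31 + 2×2.29 = 8.890 m
R = A/P = 9.870/8.890 = 1.110 m
Q = (1/n)·A·R^(2/3)·S^(1/2) = (1/0.026) × 9.870 × 1.110^(2/3) × 0.0028^(1/2) = 21.54 m³/s
V = Q/A = 21.54/9.870 = 2.182 m/s

2.18 m/s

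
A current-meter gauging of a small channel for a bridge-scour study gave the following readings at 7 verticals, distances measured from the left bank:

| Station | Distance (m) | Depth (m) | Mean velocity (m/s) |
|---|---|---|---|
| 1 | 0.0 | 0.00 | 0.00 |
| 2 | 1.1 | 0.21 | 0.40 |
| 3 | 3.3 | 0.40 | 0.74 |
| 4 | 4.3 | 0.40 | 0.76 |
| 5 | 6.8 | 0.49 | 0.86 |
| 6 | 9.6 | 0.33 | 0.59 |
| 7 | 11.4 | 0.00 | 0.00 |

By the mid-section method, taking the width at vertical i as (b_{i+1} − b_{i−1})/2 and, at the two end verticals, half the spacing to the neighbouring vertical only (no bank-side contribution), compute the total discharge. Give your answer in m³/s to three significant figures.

w_2 = (3.3 − 0.0)/2 = 1.65 m; q_2 = 0.40 × 0.21 × 1.65 = 0.1386 m³/s
w_3 = (4.3 − 1.1)/2 = 1.6 m; q_3 = 0.74 × 0.40 × 1.6 = 0.4736 m³/s
w_4 = (6.8 − 3.3)/2 = 1.75 m; q_4 = 0.76 × 0.40 × 1.75 = 0.5320 m³/s
w_5 = (9.6 − 4.3)/2 = 2.65 m; q_5 = 0.86 × 0.49 × 2.65 = 1.117 m³/s
w_6 = (11.4 − 6.8)/2 = 2.3 m; q_6 = 0.59 × 0.33 × 2.3 = 0.4478 m³/s
Stations 1, 7 contribute zero (depth or velocity is 0).
Q = Σ qᵢ = 2.709 m³/s

2.71 m³/s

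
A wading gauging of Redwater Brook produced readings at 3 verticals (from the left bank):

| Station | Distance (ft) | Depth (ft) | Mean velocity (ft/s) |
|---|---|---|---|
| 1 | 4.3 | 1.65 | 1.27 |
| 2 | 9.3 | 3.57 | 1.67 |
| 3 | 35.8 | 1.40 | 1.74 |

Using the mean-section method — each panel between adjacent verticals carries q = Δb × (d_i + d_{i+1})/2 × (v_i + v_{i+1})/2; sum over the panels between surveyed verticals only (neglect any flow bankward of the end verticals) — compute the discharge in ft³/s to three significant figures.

Panel 1-2: Δb = 5 ft, d̄ = (1.65+3.57)/2 = 2.61, v̄ = (1.27+1.67)/2 = 1.47 → q = 5×2.61×1.47 = 19.18 ft³/s
Panel 2-3: Δb = 26.5 ft, d̄ = (3.57+1.40)/2 = 2.485, v̄ = (1.67+1.74)/2 = 1.705 → q = 26.5×2.485×1.705 = 112.3 ft³/s
Q = Σ q = 131.5 ft³/s

131 ft³/s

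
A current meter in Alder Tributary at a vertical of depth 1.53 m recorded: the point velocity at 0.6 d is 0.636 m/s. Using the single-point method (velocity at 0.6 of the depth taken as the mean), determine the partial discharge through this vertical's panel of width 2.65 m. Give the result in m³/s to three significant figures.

2.58 m³/s

v̄ = v₀.₆ = 0.636 m/s
q = v̄ × d × w = 0.6360 × 1.53 × 2.65 = 2.579 m³/s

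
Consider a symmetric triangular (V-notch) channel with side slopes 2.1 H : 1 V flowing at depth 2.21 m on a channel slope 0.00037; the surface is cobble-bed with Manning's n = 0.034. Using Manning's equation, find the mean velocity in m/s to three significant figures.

0.565 m/s

A = z·y² = 2.1×2.21² = 10.26 m²
P = 2y√(1+z²) = 2×2.21×√(1+2.1²) = 10.28 m
R = A/P = 10.26/10.28 = 0.9977 m
Q = (1/n)·A·R^(2/3)·S^(1/2) = (1/0.034) × 10.26 × 0.9977^(2/3) × 0.00037^(1/2) = 5.794 m³/s
V = Q/A = 5.794/10.26 = 0.5649 m/s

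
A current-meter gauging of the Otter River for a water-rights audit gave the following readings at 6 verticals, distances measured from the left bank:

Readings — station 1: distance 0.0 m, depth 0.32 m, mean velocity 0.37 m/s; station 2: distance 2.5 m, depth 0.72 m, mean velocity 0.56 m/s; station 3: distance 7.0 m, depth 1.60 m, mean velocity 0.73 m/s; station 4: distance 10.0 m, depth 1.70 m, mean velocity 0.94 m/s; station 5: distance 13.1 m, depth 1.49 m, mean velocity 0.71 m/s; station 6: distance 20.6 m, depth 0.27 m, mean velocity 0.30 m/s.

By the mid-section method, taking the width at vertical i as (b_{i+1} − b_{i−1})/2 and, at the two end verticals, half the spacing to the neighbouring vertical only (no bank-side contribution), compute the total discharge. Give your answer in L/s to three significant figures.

w_1 = (2.5 − 0.0)/2 = 1.25 m; q_1 = 0.37 × 0.32 × 1.25 = 0.1480 m³/s
w_2 = (7.0 − 0.0)/2 = 3.5 m; q_2 = 0.56 × 0.72 × 3.5 = 1.411 m³/s
w_3 = (10.0 − 2.5)/2 = 3.75 m; q_3 = 0.73 × 1.60 × 3.75 = 4.380 m³/s
w_4 = (13.1 − 7.0)/2 = 3.05 m; q_4 = 0.94 × 1.70 × 3.05 = 4.874 m³/s
w_5 = (20.6 − 10.0)/2 = 5.3 m; q_5 = 0.71 × 1.49 × 5.3 = 5.607 m³/s
w_6 = (20.6 − 13.1)/2 = 3.75 m; q_6 = 0.30 × 0.27 × 3.75 = 0.3038 m³/s
Q = Σ qᵢ = 16.72 m³/s
= 16.72 × 1000 = 16720 L/s

16700 L/s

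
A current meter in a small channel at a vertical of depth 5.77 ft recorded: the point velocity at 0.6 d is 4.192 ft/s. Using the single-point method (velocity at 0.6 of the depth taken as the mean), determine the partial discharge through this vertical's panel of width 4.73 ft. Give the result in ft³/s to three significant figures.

v̄ = v₀.₆ = 4.192 ft/s
q = v̄ × d × w = 4.192 × 5.77 × 4.73 = 114.4 ft³/s

114 ft³/s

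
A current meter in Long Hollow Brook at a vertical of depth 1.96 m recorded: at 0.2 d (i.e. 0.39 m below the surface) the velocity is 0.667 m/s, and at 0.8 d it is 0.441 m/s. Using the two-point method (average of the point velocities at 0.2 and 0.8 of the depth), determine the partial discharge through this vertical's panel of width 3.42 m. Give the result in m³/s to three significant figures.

v̄ = (0.667 + 0.441) / 2 = 0.5540 m/s
q = v̄ × d × w = 0.5540 × 1.96 × 3.42 = 3.714 m³/s

3.71 m³/s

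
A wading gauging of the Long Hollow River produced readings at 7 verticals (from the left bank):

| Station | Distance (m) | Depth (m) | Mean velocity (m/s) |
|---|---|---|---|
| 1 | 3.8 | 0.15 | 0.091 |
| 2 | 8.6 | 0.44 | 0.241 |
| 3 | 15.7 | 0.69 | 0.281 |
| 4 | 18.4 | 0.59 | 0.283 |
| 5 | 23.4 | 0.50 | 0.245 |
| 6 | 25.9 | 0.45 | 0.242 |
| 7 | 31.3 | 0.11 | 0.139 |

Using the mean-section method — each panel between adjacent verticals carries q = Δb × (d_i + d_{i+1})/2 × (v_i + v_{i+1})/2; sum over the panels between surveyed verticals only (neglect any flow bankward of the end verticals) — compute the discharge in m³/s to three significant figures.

Panel 1-2: Δb = 4.8 m, d̄ = (0.15+0.44)/2 = 0.295, v̄ = (0.091+0.241)/2 = 0.166 → q = 4.8×0.295×0.166 = 0.2351 m³/s
Panel 2-3: Δb = 7.1 m, d̄ = (0.44+0.69)/2 = 0.565, v̄ = (0.241+0.281)/2 = 0.261 → q = 7.1×0.565×0.261 = 1.047 m³/s
Panel 3-4: Δb = 2.7 m, d̄ = (0.69+0.59)/2 = 0.64, v̄ = (0.281+0.283)/2 = 0.282 → q = 2.7×0.64×0.282 = 0.4873 m³/s
Panel 4-5: Δb = 5 m, d̄ = (0.59+0.50)/2 = 0.545, v̄ = (0.283+0.245)/2 = 0.264 → q = 5×0.545×0.264 = 0.7194 m³/s
Panel 5-6: Δb = 2.5 m, d̄ = (0.50+0.45)/2 = 0.475, v̄ = (0.245+0.242)/2 = 0.2435 → q = 2.5×0.475×0.2435 = 0.2892 m³/s
Panel 6-7: Δb = 5.4 m, d̄ = (0.45+0.11)/2 = 0.28, v̄ = (0.242+0.139)/2 = 0.1905 → q = 5.4×0.28×0.1905 = 0.2880 m³/s
Q = Σ q = 3.066 m³/s

3.07 m³/s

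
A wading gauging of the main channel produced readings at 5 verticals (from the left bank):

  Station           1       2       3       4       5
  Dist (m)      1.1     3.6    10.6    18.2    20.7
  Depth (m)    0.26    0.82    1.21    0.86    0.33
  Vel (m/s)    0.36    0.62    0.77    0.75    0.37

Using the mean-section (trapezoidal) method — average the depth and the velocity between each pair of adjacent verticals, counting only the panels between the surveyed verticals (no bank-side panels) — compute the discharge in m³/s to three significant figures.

Panel 1-2: Δb = 2.5 m, d̄ = (0.26+0.82)/2 = 0.54, v̄ = (0.36+0.62)/2 = 0.49 → q = 2.5×0.54×0.49 = 0.6615 m³/s
Panel 2-3: Δb = 7 m, d̄ = (0.82+1.21)/2 = 1.015, v̄ = (0.62+0.77)/2 = 0.695 → q = 7×1.015×0.695 = 4.938 m³/s
Panel 3-4: Δb = 7.6 m, d̄ = (1.21+0.86)/2 = 1.035, v̄ = (0.77+0.75)/2 = 0.76 → q = 7.6×1.035×0.76 = 5.978 m³/s
Panel 4-5: Δb = 2.5 m, d̄ = (0.86+0.33)/2 = 0.595, v̄ = (0.75+0.37)/2 = 0.56 → q = 2.5×0.595×0.56 = 0.8330 m³/s
Q = Σ q = 12.41 m³/s

12.4 m³/s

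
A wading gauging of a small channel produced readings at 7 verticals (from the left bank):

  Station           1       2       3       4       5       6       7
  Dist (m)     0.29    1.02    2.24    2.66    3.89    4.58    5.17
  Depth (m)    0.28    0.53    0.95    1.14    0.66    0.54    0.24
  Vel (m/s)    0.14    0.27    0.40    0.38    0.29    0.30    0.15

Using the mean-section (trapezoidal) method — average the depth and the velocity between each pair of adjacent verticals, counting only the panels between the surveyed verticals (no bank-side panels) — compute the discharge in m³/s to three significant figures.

1.08 m³/s

Panel 1-2: Δb = 0.73 m, d̄ = (0.28+0.53)/2 = 0.405, v̄ = (0.14+0.27)/2 = 0.205 → q = 0.73×0.405×0.205 = 0.06061 m³/s
Panel 2-3: Δb = 1.22 m, d̄ = (0.53+0.95)/2 = 0.74, v̄ = (0.27+0.40)/2 = 0.335 → q = 1.22×0.74×0.335 = 0.3024 m³/s
Panel 3-4: Δb = 0.42 m, d̄ = (0.95+1.14)/2 = 1.045, v̄ = (0.40+0.38)/2 = 0.39 → q = 0.42×1.045×0.39 = 0.1712 m³/s
Panel 4-5: Δb = 1.23 m, d̄ = (1.14+0.66)/2 = 0.9, v̄ = (0.38+0.29)/2 = 0.335 → q = 1.23×0.9×0.335 = 0.3708 m³/s
Panel 5-6: Δb = 0.69 m, d̄ = (0.66+0.54)/2 = 0.6, v̄ = (0.29+0.30)/2 = 0.295 → q = 0.69×0.6×0.295 = 0.1221 m³/s
Panel 6-7: Δb = 0.59 m, d̄ = (0.54+0.24)/2 = 0.39, v̄ = (0.30+0.15)/2 = 0.225 → q = 0.59×0.39×0.225 = 0.05177 m³/s
Q = Σ q = 1.079 m³/s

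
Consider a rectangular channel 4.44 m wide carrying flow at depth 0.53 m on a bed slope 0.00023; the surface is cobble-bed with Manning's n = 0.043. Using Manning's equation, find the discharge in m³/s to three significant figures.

0.471 m³/s

A = b·y = 4.44 × 0.53 = 2.353 m²
P = b + 2y = 4.44 + 2×0.53 = 5.500 m
R = A/P = 2.353/5.500 = 0.4279 m
Q = (1/n)·A·R^(2/3)·S^(1/2) = (1/0.043) × 2.353 × 0.4279^(2/3) × 0.00023^(1/2) = 0.4713 m³/s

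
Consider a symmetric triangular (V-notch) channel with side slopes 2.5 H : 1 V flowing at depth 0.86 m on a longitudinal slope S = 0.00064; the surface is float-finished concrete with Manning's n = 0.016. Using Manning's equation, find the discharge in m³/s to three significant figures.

A = z·y² = 2.5×0.86² = 1.849 m²
P = 2y√(1+z²) = 2×0.86×√(1+2.5²) = 4.631 m
R = A/P = 1.849/4.631 = 0.3992 m
Q = (1/n)·A·R^(2/3)·S^(1/2) = (1/0.016) × 1.849 × 0.3992^(2/3) × 0.00064^(1/2) = 1.585 m³/s

1.59 m³/s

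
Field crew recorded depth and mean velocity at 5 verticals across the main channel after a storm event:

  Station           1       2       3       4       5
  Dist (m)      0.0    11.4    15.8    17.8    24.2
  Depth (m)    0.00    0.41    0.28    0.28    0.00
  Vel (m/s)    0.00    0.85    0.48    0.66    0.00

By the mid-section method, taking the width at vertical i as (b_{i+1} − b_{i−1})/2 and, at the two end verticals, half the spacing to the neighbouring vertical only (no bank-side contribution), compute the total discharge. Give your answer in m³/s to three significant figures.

w_2 = (15.8 − 0.0)/2 = 7.9 m; q_2 = 0.85 × 0.41 × 7.9 = 2.753 m³/s
w_3 = (17.8 − 11.4)/2 = 3.2 m; q_3 = 0.48 × 0.28 × 3.2 = 0.4301 m³/s
w_4 = (24.2 − 15.8)/2 = 4.2 m; q_4 = 0.66 × 0.28 × 4.2 = 0.7762 m³/s
Stations 1, 5 contribute zero (depth or velocity is 0).
Q = Σ qᵢ = 3.959 m³/s

3.96 m³/s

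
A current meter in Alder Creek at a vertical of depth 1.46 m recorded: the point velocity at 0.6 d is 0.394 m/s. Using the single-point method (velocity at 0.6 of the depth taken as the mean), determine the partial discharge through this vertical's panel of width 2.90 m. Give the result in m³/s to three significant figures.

v̄ = v₀.₆ = 0.394 m/s
q = v̄ × d × w = 0.3940 × 1.46 × 2.90 = 1.668 m³/s

1.67 m³/s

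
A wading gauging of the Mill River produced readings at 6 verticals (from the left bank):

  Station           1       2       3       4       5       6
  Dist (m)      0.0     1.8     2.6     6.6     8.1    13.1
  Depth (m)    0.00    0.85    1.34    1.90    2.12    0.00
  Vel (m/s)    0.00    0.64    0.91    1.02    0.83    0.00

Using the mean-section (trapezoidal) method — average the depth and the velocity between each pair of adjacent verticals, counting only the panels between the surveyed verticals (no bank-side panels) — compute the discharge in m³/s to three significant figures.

12.2 m³/s

Panel 1-2: Δb = 1.8 m, d̄ = (0.00+0.85)/2 = 0.425, v̄ = (0.00+0.64)/2 = 0.32 → q = 1.8×0.425×0.32 = 0.2448 m³/s
Panel 2-3: Δb = 0.8 m, d̄ = (0.85+1.34)/2 = 1.095, v̄ = (0.64+0.91)/2 = 0.775 → q = 0.8×1.095×0.775 = 0.6789 m³/s
Panel 3-4: Δb = 4 m, d̄ = (1.34+1.90)/2 = 1.62, v̄ = (0.91+1.02)/2 = 0.965 → q = 4×1.62×0.965 = 6.253 m³/s
Panel 4-5: Δb = 1.5 m, d̄ = (1.90+2.12)/2 = 2.01, v̄ = (1.02+0.83)/2 = 0.925 → q = 1.5×2.01×0.925 = 2.789 m³/s
Panel 5-6: Δb = 5 m, d̄ = (2.12+0.00)/2 = 1.06, v̄ = (0.83+0.00)/2 = 0.415 → q = 5×1.06×0.415 = 2.200 m³/s
Q = Σ q = 12.17 m³/s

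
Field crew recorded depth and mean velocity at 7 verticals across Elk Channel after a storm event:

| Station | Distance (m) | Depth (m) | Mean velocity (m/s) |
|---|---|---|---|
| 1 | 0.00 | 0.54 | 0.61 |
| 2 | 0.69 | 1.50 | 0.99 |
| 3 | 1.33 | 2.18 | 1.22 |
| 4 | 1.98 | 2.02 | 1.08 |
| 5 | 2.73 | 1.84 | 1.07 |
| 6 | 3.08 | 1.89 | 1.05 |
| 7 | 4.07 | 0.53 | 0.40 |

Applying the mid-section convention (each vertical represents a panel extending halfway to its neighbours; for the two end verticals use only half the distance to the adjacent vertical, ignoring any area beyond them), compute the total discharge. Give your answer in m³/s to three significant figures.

6.86 m³/s

w_1 = (0.69 − 0.00)/2 = 0.345 m; q_1 = 0.61 × 0.54 × 0.345 = 0.1136 m³/s
w_2 = (1.33 − 0.00)/2 = 0.665 m; q_2 = 0.99 × 1.50 × 0.665 = 0.9875 m³/s
w_3 = (1.98 − 0.69)/2 = 0.645 m; q_3 = 1.22 × 2.18 × 0.645 = 1.715 m³/s
w_4 = (2.73 − 1.33)/2 = 0.7 m; q_4 = 1.08 × 2.02 × 0.7 = 1.527 m³/s
w_5 = (3.08 − 1.98)/2 = 0.55 m; q_5 = 1.07 × 1.84 × 0.55 = 1.083 m³/s
w_6 = (4.07 − 2.73)/2 = 0.67 m; q_6 = 1.05 × 1.89 × 0.67 = 1.330 m³/s
w_7 = (4.07 − 3.08)/2 = 0.495 m; q_7 = 0.40 × 0.53 × 0.495 = 0.1049 m³/s
Q = Σ qᵢ = 6.861 m³/s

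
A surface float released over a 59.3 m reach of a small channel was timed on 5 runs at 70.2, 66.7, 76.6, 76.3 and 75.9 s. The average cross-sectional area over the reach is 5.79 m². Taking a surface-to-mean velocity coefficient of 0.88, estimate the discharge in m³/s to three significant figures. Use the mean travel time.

t̄ = (70.2 + 66.7 + 76.6 + 76.3 + 75.9) / 5 = 73.14 s
v_surface = L / t̄ = 59.3 / 73.14 = 0.8108 m/s
v_mean = 0.88 × 0.8108 = 0.7135 m/s
Q = A × v_mean = 5.79 × 0.7135 = 4.131 m³/s

4.13 m³/s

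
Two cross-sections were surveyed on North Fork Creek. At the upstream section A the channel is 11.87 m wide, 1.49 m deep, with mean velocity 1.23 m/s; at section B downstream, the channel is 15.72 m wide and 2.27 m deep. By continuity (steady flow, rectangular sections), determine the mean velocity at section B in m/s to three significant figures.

0.610 m/s

Q = A₁V₁ = (11.87×1.49) × 1.23 = 21.75 m³/s
A₂ = 15.72 × 2.27 = 35.68 m²
V₂ = Q/A₂ = 21.75/35.68 = 0.6096 m/s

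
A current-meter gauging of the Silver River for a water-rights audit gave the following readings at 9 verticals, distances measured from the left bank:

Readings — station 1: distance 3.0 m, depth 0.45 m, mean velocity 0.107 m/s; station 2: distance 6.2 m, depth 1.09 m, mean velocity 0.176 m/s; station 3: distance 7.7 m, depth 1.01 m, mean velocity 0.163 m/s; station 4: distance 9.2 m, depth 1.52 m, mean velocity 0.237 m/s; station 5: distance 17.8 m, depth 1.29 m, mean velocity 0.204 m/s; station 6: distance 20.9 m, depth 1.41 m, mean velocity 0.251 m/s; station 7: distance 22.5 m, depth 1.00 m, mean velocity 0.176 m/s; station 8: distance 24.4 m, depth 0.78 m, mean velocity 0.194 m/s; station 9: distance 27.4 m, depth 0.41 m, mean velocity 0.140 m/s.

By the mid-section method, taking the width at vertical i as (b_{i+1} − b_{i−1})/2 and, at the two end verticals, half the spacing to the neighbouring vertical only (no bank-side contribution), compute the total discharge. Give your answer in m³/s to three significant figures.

w_1 = (6.2 − 3.0)/2 = 1.6 m; q_1 = 0.107 × 0.45 × 1.6 = 0.07704 m³/s
w_2 = (7.7 − 3.0)/2 = 2.35 m; q_2 = 0.176 × 1.09 × 2.35 = 0.4508 m³/s
w_3 = (9.2 − 6.2)/2 = 1.5 m; q_3 = 0.163 × 1.01 × 1.5 = 0.2469 m³/s
w_4 = (17.8 − 7.7)/2 = 5.05 m; q_4 = 0.237 × 1.52 × 5.05 = 1.819 m³/s
w_5 = (20.9 − 9.2)/2 = 5.85 m; q_5 = 0.204 × 1.29 × 5.85 = 1.539 m³/s
w_6 = (22.5 − 17.8)/2 = 2.35 m; q_6 = 0.251 × 1.41 × 2.35 = 0.8317 m³/s
w_7 = (24.4 − 20.9)/2 = 1.75 m; q_7 = 0.176 × 1.00 × 1.75 = 0.3080 m³/s
w_8 = (27.4 − 22.5)/2 = 2.45 m; q_8 = 0.194 × 0.78 × 2.45 = 0.3707 m³/s
w_9 = (27.4 − 24.4)/2 = 1.5 m; q_9 = 0.140 × 0.41 × 1.5 = 0.08610 m³/s
Q = Σ qᵢ = 5.730 m³/s

5.73 m³/s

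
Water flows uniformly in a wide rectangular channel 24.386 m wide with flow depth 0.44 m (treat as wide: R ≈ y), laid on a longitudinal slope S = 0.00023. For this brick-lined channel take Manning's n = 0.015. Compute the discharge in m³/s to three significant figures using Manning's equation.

A = b·y = 24.386 × 0.44 = 10.73 m²
Wide channel: R ≈ y = 0.44 m
Q = (1/n)·A·R^(2/3)·S^(1/2) = (1/0.015) × 10.73 × 0.4400^(2/3) × 0.00023^(1/2) = 6.276 m³/s

6.28 m³/s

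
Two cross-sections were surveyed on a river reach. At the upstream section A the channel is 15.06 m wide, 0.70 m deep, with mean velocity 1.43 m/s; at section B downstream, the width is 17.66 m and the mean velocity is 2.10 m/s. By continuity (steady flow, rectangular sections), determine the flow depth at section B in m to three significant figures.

Q = A₁V₁ = (15.06×0.70) × 1.43 = 15.08 m³/s
d₂ = Q/(b₂ V₂) = 15.08/(17.66×2.10) = 0.4065 m

0.406 m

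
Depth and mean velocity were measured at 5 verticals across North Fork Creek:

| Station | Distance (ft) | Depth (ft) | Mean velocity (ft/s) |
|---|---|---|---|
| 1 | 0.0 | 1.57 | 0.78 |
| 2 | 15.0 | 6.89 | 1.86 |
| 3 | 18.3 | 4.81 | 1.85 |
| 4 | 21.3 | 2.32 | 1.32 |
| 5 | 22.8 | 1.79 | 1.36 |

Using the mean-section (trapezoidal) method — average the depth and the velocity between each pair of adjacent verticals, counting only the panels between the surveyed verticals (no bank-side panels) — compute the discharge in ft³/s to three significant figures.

Panel 1-2: Δb = 15 ft, d̄ = (1.57+6.89)/2 = 4.23, v̄ = (0.78+1.86)/2 = 1.32 → q = 15×4.23×1.32 = 83.75 ft³/s
Panel 2-3: Δb = 3.3 ft, d̄ = (6.89+4.81)/2 = 5.85, v̄ = (1.86+1.85)/2 = 1.855 → q = 3.3×5.85×1.855 = 35.81 ft³/s
Panel 3-4: Δb = 3 ft, d̄ = (4.81+2.32)/2 = 3.565, v̄ = (1.85+1.32)/2 = 1.585 → q = 3×3.565×1.585 = 16.95 ft³/s
Panel 4-5: Δb = 1.5 ft, d̄ = (2.32+1.79)/2 = 2.055, v̄ = (1.32+1.36)/2 = 1.34 → q = 1.5×2.055×1.34 = 4.131 ft³/s
Q = Σ q = 140.6 ft³/s

141 ft³/s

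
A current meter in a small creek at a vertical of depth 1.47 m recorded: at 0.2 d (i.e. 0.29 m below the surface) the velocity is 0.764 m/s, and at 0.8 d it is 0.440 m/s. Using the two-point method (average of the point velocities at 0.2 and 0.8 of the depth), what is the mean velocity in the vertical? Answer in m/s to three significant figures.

v̄ = (0.764 + 0.440) / 2 = 0.6020 m/s

0.602 m/s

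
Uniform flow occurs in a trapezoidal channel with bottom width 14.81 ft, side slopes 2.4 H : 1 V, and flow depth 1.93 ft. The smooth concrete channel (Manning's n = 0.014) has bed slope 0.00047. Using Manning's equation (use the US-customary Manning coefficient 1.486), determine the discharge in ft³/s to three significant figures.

114 ft³/s

A = (b + z·y)·y = (14.81 + 2.4×1.93)×1.93 = 37.52 ft²
P = b + 2y√(1+z²) = 14.81 + 2×1.93×√(1+2.4²) = 24.85 ft
R = A/P = 37.52/24.85 = 1.510 ft
Q = (1.486/n)·A·R^(2/3)·S^(1/2) = (1.486/0.014) × 37.52 × 1.510^(2/3) × 0.00047^(1/2) = 113.7 ft³/s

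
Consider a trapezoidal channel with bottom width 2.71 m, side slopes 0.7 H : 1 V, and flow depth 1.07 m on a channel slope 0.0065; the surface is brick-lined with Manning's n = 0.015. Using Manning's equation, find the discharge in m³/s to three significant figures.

15.6 m³/s

A = (b + z·y)·y = (2.71 + 0.7×1.07)×1.07 = 3.701 m²
P = b + 2y√(1+z²) = 2.71 + 2×1.07×√(1+0.7²) = 5.322 m
R = A/P = 3.701/5.322 = 0.6954 m
Q = (1/n)·A·R^(2/3)·S^(1/2) = (1/0.015) × 3.701 × 0.6954^(2/3) × 0.0065^(1/2) = 15.61 m³/s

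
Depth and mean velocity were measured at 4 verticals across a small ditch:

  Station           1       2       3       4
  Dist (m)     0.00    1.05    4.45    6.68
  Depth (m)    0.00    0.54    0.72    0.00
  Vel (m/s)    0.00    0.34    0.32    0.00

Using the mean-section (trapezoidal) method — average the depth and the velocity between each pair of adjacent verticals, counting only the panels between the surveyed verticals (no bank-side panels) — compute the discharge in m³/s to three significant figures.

Panel 1-2: Δb = 1.05 m, d̄ = (0.00+0.54)/2 = 0.27, v̄ = (0.00+0.34)/2 = 0.17 → q = 1.05×0.27×0.17 = 0.04820 m³/s
Panel 2-3: Δb = 3.4 m, d̄ = (0.54+0.72)/2 = 0.63, v̄ = (0.34+0.32)/2 = 0.33 → q = 3.4×0.63×0.33 = 0.7069 m³/s
Panel 3-4: Δb = 2.23 m, d̄ = (0.72+0.00)/2 = 0.36, v̄ = (0.32+0.00)/2 = 0.16 → q = 2.23×0.36×0.16 = 0.1284 m³/s
Q = Σ q = 0.8835 m³/s

0.884 m³/s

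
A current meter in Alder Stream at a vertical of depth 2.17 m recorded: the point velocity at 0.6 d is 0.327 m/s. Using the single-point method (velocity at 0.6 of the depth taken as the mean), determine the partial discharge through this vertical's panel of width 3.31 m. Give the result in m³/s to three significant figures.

2.35 m³/s

v̄ = v₀.₆ = 0.327 m/s
q = v̄ × d × w = 0.3270 × 2.17 × 3.31 = 2.349 m³/s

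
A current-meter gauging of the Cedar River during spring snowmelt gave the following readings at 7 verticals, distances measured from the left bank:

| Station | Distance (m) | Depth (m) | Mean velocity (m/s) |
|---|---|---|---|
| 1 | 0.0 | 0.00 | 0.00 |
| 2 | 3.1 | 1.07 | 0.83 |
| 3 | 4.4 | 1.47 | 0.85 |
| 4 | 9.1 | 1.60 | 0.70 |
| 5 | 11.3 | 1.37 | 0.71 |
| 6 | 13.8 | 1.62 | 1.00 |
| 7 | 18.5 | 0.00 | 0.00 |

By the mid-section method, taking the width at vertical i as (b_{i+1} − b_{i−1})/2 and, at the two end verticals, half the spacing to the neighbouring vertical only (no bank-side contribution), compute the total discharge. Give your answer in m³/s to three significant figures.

w_2 = (4.4 − 0.0)/2 = 2.2 m; q_2 = 0.83 × 1.07 × 2.2 = 1.954 m³/s
w_3 = (9.1 − 3.1)/2 = 3 m; q_3 = 0.85 × 1.47 × 3 = 3.749 m³/s
w_4 = (11.3 − 4.4)/2 = 3.45 m; q_4 = 0.70 × 1.60 × 3.45 = 3.864 m³/s
w_5 = (13.8 − 9.1)/2 = 2.35 m; q_5 = 0.71 × 1.37 × 2.35 = 2.286 m³/s
w_6 = (18.5 − 11.3)/2 = 3.6 m; q_6 = 1.00 × 1.62 × 3.6 = 5.832 m³/s
Stations 1, 7 contribute zero (depth or velocity is 0).
Q = Σ qᵢ = 17.68 m³/s

17.7 m³/s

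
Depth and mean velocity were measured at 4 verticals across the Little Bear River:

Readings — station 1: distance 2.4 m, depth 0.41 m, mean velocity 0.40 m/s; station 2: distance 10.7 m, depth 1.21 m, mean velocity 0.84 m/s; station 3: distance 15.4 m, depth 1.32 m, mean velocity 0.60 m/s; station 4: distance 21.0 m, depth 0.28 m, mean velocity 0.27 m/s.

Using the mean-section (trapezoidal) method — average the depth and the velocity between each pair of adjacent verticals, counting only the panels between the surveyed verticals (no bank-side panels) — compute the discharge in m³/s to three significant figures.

Panel 1-2: Δb = 8.3 m, d̄ = (0.41+1.21)/2 = 0.81, v̄ = (0.40+0.84)/2 = 0.62 → q = 8.3×0.81×0.62 = 4.168 m³/s
Panel 2-3: Δb = 4.7 m, d̄ = (1.21+1.32)/2 = 1.265, v̄ = (0.84+0.60)/2 = 0.72 → q = 4.7×1.265×0.72 = 4.281 m³/s
Panel 3-4: Δb = 5.6 m, d̄ = (1.32+0.28)/2 = 0.8, v̄ = (0.60+0.27)/2 = 0.435 → q = 5.6×0.8×0.435 = 1.949 m³/s
Q = Σ q = 10.40 m³/s

10.4 m³/s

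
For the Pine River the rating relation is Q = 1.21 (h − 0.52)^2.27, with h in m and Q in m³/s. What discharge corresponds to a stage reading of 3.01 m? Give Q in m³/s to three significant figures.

9.60 m³/s

Q = 1.21 × (3.01 − 0.52)^2.27 = 1.21 × 2.49^2.27 = 9.597 m³/s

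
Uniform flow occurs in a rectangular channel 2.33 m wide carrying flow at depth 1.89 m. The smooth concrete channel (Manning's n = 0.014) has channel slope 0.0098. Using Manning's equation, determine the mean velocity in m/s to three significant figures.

5.68 m/s

A = b·y = 2.33 × 1.89 = 4.404 m²
P = b + 2y = 2.33 + 2×1.89 = 6.110 m
R = A/P = 4.404/6.110 = 0.7207 m
Q = (1/n)·A·R^(2/3)·S^(1/2) = (1/0.014) × 4.404 × 0.7207^(2/3) × 0.0098^(1/2) = 25.03 m³/s
V = Q/A = 25.03/4.404 = 5.684 m/s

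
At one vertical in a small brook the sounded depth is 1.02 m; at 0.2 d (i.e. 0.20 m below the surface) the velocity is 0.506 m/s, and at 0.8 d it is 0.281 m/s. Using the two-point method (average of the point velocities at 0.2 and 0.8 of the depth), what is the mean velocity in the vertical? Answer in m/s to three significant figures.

0.394 m/s

v̄ = (0.506 + 0.281) / 2 = 0.3935 m/s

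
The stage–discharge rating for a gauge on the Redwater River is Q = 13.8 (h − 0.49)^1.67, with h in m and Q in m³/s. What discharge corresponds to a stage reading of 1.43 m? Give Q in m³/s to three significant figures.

Q = 13.8 × (1.43 − 0.49)^1.67 = 13.8 × 0.94^1.67 = 12.45 m³/s

12.4 m³/s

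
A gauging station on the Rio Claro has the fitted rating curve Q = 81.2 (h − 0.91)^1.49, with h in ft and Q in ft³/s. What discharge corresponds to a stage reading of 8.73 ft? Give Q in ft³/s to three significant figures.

Q = 81.2 × (8.73 − 0.91)^1.49 = 81.2 × 7.82^1.49 = 1740 ft³/s

1740 ft³/s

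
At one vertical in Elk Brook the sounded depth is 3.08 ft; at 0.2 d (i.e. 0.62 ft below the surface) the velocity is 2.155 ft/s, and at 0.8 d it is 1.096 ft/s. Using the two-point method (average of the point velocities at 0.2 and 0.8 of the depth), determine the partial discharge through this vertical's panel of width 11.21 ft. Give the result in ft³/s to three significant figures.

56.1 ft³/s

v̄ = (2.155 + 1.096) / 2 = 1.626 ft/s
q = v̄ × d × w = 1.626 × 3.08 × 11.21 = 56.12 ft³/s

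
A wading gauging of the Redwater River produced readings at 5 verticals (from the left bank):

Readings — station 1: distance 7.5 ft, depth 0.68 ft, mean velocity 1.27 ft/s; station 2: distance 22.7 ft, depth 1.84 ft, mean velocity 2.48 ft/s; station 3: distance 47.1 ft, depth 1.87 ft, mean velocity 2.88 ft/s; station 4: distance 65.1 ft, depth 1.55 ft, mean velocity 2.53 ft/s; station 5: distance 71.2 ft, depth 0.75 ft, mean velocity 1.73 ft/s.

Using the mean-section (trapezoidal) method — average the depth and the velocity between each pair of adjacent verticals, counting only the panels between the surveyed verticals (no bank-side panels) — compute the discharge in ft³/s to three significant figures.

255 ft³/s

Panel 1-2: Δb = 15.2 ft, d̄ = (0.68+1.84)/2 = 1.26, v̄ = (1.27+2.48)/2 = 1.875 → q = 15.2×1.26×1.875 = 35.91 ft³/s
Panel 2-3: Δb = 24.4 ft, d̄ = (1.84+1.87)/2 = 1.855, v̄ = (2.48+2.88)/2 = 2.68 → q = 24.4×1.855×2.68 = 121.3 ft³/s
Panel 3-4: Δb = 18 ft, d̄ = (1.87+1.55)/2 = 1.71, v̄ = (2.88+2.53)/2 = 2.705 → q = 18×1.71×2.705 = 83.26 ft³/s
Panel 4-5: Δb = 6.1 ft, d̄ = (1.55+0.75)/2 = 1.15, v̄ = (2.53+1.73)/2 = 2.13 → q = 6.1×1.15×2.13 = 14.94 ft³/s
Q = Σ q = 255.4 ft³/s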